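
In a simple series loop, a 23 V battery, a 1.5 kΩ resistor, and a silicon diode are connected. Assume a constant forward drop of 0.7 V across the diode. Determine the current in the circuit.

I ≈ 15 mA

KVL around the loop: 23 = V_D + I·R = 0.7 + I × 1.5 kΩ.
So I = (23 − 0.7) / 1.5 kΩ = 22.3 / 1.5 = 14.9 mA.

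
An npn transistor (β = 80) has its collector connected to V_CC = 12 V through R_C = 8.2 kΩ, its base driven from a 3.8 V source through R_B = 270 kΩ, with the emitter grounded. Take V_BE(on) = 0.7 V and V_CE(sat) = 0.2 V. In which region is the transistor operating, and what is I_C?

active; I_C ≈ 0.92 mA

Assume active. Base-emitter loop: I_B = (V_BB − V_BE)/R_B = (3.8 − 0.7)/270 = 0.0115 mA.
I_C = β·I_B = 80×0.0115 = 0.919 mA.
V_CE = V_CC − I_C·R_C = 12 − 0.919×8.2 = 4.47 V > V_CE(sat), so the active-region assumption holds.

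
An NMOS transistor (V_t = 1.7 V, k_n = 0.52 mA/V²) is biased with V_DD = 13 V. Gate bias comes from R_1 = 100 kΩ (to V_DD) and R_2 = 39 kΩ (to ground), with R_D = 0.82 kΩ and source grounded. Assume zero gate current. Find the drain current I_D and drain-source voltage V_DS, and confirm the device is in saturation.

V_G = V_DD·R_2/(R_1+R_2) = 13×39/139 = 3.65 V. With the source grounded, V_GS = V_G = 3.65 V.
Assume saturation: I_D = (k_n/2)(V_GS − V_t)² = (0.52/2)×(3.65 − 1.7)² = 0.26×1.95² = 0.986 mA.
V_DS = V_DD − I_D·R_D = 13 − 0.986×0.82 = 12.2 V.
Saturation requires V_DS ≥ V_GS − V_t = 1.95 V; 12.2 ≥ 1.95 ✓.

I_D ≈ 0.99 mA, V_DS ≈ 12 V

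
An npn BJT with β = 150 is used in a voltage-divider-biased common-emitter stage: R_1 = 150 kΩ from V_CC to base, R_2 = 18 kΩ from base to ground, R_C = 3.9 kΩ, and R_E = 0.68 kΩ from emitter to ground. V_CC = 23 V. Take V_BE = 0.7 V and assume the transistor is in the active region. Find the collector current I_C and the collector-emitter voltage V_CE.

Thevenize the base divider: V_Th = V_CC·R_2/(R_1+R_2) = 23×18/168 = 2.46 V, R_Th = R_1‖R_2 = 16.1 kΩ.
Base-emitter loop: V_Th = I_B·R_Th + V_BE + (β+1)I_B·R_E, so I_B = (2.46 − 0.7) / (16.1 + 151×0.68) = 0.0149 mA.
I_C = β·I_B = 150×0.0149 = 2.23 mA, and I_E = (β+1)I_B = 2.24 mA.
V_CE = V_CC − I_C·R_C − I_E·R_E = 23 − 2.23×3.9 − 2.24×0.68 = 12.8 V.
V_CE = 12.8 V > 0.2 V confirms active-region operation.

I_C ≈ 2.2 mA, V_CE ≈ 13 V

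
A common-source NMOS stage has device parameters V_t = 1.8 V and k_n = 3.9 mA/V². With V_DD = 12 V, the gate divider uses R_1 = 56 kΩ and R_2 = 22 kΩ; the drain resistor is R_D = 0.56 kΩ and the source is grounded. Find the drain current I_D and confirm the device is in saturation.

I_D ≈ 4.9 mA

V_G = V_DD·R_2/(R_1+R_2) = 12×22/78 = 3.38 V. With the source grounded, V_GS = V_G = 3.38 V.
Assume saturation: I_D = (k_n/2)(V_GS − V_t)² = (3.9/2)×(3.38 − 1.8)² = 1.95×1.58² = 4.9 mA.
V_DS = V_DD − I_D·R_D = 12 − 4.9×0.56 = 9.26 V.
Saturation requires V_DS ≥ V_GS − V_t = 1.58 V; 9.26 ≥ 1.58 ✓.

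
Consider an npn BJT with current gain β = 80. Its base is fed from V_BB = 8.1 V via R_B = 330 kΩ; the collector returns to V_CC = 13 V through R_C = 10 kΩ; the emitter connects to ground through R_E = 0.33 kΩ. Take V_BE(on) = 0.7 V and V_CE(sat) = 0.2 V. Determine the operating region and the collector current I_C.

Assume active: I_B = (8.1 − 0.7)/(330 + 81×0.33) = 0.0207 mA, I_C = β·I_B = 1.66 mA.
Then V_CE = 13 − 1.66×10 − 1.68×0.33 = -4.15 V < 0.2 V — the active assumption fails.
Re-solve with V_CE = 0.2 V. KCL at the emitter: V_E/R_E = (V_BB−0.7−V_E)/R_B + (V_CC−0.2−V_E)/R_C, giving V_E = 0.416 V.
I_C = (V_CC − 0.2 − V_E)/R_C = (12.8 − 0.416)/10 = 1.24 mA.
Check: I_B = (7.4 − 0.416)/330 = 0.0212 mA, and β·I_B = 1.69 mA > I_C, confirming saturation.

saturation; I_C ≈ 1.2 mA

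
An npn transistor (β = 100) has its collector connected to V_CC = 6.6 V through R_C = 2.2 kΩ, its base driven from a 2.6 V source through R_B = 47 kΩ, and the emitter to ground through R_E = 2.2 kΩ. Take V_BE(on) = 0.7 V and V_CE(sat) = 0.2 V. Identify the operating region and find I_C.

Assume active. Base-emitter loop: I_B = (V_BB − V_BE)/(R_B + (β+1)R_E) = (2.6 − 0.7)/(47 + 101×2.2) = 0.00706 mA.
I_C = β·I_B = 100×0.00706 = 0.706 mA.
V_CE = V_CC − I_C·R_C − I_E·R_E = 6.6 − 0.706×2.2 − 0.713×2.2 = 3.48 V > V_CE(sat), so the active-region assumption holds.

active; I_C ≈ 0.71 mA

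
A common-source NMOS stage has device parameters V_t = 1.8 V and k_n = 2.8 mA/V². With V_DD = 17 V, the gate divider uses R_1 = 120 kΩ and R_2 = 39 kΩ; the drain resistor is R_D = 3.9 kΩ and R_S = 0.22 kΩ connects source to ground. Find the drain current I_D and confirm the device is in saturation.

V_G = V_DD·R_2/(R_1+R_2) = 17×39/159 = 4.17 V.
Assume saturation: I_D = (k_n/2)(V_GS − V_t)² with V_GS = V_G − I_D·R_S = 4.17 − 0.22·I_D.
Substituting gives 0.0678·I_D² − 2.46·I_D + 7.86 = 0, with roots I_D = 3.54 or 32.8 mA.
The root I_D = 32.8 mA gives V_GS = -3.04 V ≤ V_t, so take I_D = 3.54 mA.
Then V_GS = 3.39 V and V_DS = V_DD − I_D(R_D+R_S) = 17 − 3.54×4.12 = 2.41 V.
Saturation requires V_DS ≥ V_GS − V_t = 1.59 V; 2.41 ≥ 1.59 ✓.

I_D ≈ 3.5 mA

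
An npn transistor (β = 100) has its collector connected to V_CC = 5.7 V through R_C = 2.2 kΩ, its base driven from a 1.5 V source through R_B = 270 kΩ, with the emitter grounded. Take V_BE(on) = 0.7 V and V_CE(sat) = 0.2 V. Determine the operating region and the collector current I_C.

active; I_C ≈ 0.3 mA

Assume active. Base-emitter loop: I_B = (V_BB − V_BE)/R_B = (1.5 − 0.7)/270 = 0.00296 mA.
I_C = β·I_B = 100×0.00296 = 0.296 mA.
V_CE = V_CC − I_C·R_C = 5.7 − 0.296×2.2 = 5.05 V > V_CE(sat), so the active-region assumption holds.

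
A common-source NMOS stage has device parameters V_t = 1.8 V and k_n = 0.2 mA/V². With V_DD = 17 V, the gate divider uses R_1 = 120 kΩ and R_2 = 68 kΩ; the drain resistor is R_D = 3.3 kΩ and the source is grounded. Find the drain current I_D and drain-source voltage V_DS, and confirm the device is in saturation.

V_G = V_DD·R_2/(R_1+R_2) = 17×68/188 = 6.15 V. With the source grounded, V_GS = V_G = 6.15 V.
Assume saturation: I_D = (k_n/2)(V_GS − V_t)² = (0.2/2)×(6.15 − 1.8)² = 0.1×4.35² = 1.89 mA.
V_DS = V_DD − I_D·R_D = 17 − 1.89×3.3 = 10.8 V.
Saturation requires V_DS ≥ V_GS − V_t = 4.35 V; 10.8 ≥ 4.35 ✓.

I_D ≈ 1.9 mA, V_DS ≈ 11 V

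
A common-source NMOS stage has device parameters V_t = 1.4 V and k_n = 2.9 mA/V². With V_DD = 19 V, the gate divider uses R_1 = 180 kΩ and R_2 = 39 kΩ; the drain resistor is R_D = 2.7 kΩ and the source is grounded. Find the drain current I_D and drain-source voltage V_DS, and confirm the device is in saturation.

I_D ≈ 5.7 mA, V_DS ≈ 3.6 V

V_G = V_DD·R_2/(R_1+R_2) = 19×39/219 = 3.38 V. With the source grounded, V_GS = V_G = 3.38 V.
Assume saturation: I_D = (k_n/2)(V_GS − V_t)² = (2.9/2)×(3.38 − 1.4)² = 1.45×1.98² = 5.71 mA.
V_DS = V_DD − I_D·R_D = 19 − 5.71×2.7 = 3.6 V.
Saturation requires V_DS ≥ V_GS − V_t = 1.98 V; 3.6 ≥ 1.98 ✓.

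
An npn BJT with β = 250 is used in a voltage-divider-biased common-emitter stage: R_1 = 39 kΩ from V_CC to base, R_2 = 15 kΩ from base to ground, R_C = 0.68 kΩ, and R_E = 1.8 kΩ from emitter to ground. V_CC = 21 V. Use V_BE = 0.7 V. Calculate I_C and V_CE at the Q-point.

I_C ≈ 2.8 mA, V_CE ≈ 14 V

Thevenize the base divider: V_Th = V_CC·R_2/(R_1+R_2) = 21×15/54 = 5.83 V, R_Th = R_1‖R_2 = 10.8 kΩ.
Base-emitter loop: V_Th = I_B·R_Th + V_BE + (β+1)I_B·R_E, so I_B = (5.83 − 0.7) / (10.8 + 251×1.8) = 0.0111 mA.
I_C = β·I_B = 250×0.0111 = 2.77 mA, and I_E = (β+1)I_B = 2.79 mA.
V_CE = V_CC − I_C·R_C − I_E·R_E = 21 − 2.77×0.68 − 2.79×1.8 = 14.1 V.
V_CE = 14.1 V > 0.2 V confirms active-region operation.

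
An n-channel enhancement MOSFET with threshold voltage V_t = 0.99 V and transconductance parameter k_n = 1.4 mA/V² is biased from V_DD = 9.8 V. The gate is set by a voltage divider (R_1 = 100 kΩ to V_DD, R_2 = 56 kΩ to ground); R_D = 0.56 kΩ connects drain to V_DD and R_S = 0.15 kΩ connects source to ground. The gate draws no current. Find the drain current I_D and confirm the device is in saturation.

I_D ≈ 3 mA

V_G = V_DD·R_2/(R_1+R_2) = 9.8×56/156 = 3.52 V.
Assume saturation: I_D = (k_n/2)(V_GS − V_t)² with V_GS = V_G − I_D·R_S = 3.52 − 0.15·I_D.
Substituting gives 0.0158·I_D² − 1.53·I_D + 4.47 = 0, with roots I_D = 3.02 or 94.2 mA.
The root I_D = 94.2 mA gives V_GS = -10.6 V ≤ V_t, so take I_D = 3.02 mA.
Then V_GS = 3.07 V and V_DS = V_DD − I_D(R_D+R_S) = 9.8 − 3.02×0.71 = 7.66 V.
Saturation requires V_DS ≥ V_GS − V_t = 2.08 V; 7.66 ≥ 2.08 ✓.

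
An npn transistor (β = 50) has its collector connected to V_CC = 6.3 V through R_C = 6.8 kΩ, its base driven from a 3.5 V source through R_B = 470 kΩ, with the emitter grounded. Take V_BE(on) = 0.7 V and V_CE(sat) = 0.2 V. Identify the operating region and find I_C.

Assume active. Base-emitter loop: I_B = (V_BB − V_BE)/R_B = (3.5 − 0.7)/470 = 0.00596 mA.
I_C = β·I_B = 50×0.00596 = 0.298 mA.
V_CE = V_CC − I_C·R_C = 6.3 − 0.298×6.8 = 4.27 V > V_CE(sat), so the active-region assumption holds.

active; I_C ≈ 0.3 mA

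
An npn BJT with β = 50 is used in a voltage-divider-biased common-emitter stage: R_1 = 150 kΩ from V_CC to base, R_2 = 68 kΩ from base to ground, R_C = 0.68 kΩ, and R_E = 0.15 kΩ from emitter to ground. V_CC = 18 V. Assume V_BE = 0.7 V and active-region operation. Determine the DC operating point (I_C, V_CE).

I_C ≈ 4.5 mA, V_CE ≈ 14 V

Thevenize the base divider: V_Th = V_CC·R_2/(R_1+R_2) = 18×68/218 = 5.61 V, R_Th = R_1‖R_2 = 46.8 kΩ.
Base-emitter loop: V_Th = I_B·R_Th + V_BE + (β+1)I_B·R_E, so I_B = (5.61 − 0.7) / (46.8 + 51×0.15) = 0.0903 mA.
I_C = β·I_B = 50×0.0903 = 4.51 mA, and I_E = (β+1)I_B = 4.6 mA.
V_CE = V_CC − I_C·R_C − I_E·R_E = 18 − 4.51×0.68 − 4.6×0.15 = 14.2 V.
V_CE = 14.2 V > 0.2 V confirms active-region operation.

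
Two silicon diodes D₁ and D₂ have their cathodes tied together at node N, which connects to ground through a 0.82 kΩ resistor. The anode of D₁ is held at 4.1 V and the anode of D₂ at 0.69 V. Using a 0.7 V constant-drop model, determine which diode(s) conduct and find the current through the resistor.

Only D₁ conducts; I_R ≈ 4.1 mA

Assume both conduct. Then node N would need to be at both 4.1−0.7 = 3.4 V and 0.69−0.7 = -0.01 V, which is impossible.
Assume only D₁ conducts: V_N = 4.1 − 0.7 = 3.4 V, so I_R = 3.4/0.82 = 4.15 mA.
Check D₂: its anode-to-cathode voltage is 0.69 − 3.4 = -2.71 V < 0.7 V, so it is off. The assumption is consistent.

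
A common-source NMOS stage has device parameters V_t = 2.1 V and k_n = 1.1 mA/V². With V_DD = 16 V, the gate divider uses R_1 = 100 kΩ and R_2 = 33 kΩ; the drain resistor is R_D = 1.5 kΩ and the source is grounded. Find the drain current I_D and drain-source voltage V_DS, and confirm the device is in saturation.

I_D ≈ 1.9 mA, V_DS ≈ 13 V

V_G = V_DD·R_2/(R_1+R_2) = 16×33/133 = 3.97 V. With the source grounded, V_GS = V_G = 3.97 V.
Assume saturation: I_D = (k_n/2)(V_GS − V_t)² = (1.1/2)×(3.97 − 2.1)² = 0.55×1.87² = 1.92 mA.
V_DS = V_DD − I_D·R_D = 16 − 1.92×1.5 = 13.1 V.
Saturation requires V_DS ≥ V_GS − V_t = 1.87 V; 13.1 ≥ 1.87 ✓.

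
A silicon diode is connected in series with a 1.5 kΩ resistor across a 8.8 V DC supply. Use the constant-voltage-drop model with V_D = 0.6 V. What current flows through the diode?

KVL around the loop: 8.8 = V_D + I·R = 0.6 + I × 1.5 kΩ.
So I = (8.8 − 0.6) / 1.5 kΩ = 8.2 / 1.5 = 5.47 mA.

I ≈ 5.5 mA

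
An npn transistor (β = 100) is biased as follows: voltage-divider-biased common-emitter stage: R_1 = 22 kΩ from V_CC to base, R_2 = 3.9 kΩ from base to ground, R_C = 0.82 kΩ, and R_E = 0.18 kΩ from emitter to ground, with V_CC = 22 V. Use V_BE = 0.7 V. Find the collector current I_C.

I_C ≈ 12 mA

Thevenize the base divider: V_Th = V_CC·R_2/(R_1+R_2) = 22×3.9/25.9 = 3.31 V, R_Th = R_1‖R_2 = 3.31 kΩ.
Base-emitter loop: V_Th = I_B·R_Th + V_BE + (β+1)I_B·R_E, so I_B = (3.31 − 0.7) / (3.31 + 101×0.18) = 0.122 mA.
I_C = β·I_B = 100×0.122 = 12.2 mA, and I_E = (β+1)I_B = 12.3 mA.
V_CE = V_CC − I_C·R_C − I_E·R_E = 22 − 12.2×0.82 − 12.3×0.18 = 9.82 V.
V_CE = 9.82 V > 0.2 V confirms active-region operation.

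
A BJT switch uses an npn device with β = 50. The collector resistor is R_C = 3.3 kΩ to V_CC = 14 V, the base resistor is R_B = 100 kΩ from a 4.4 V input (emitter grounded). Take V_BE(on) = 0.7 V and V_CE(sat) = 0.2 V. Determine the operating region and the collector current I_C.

active; I_C ≈ 1.9 mA

Assume active. Base-emitter loop: I_B = (V_BB − V_BE)/R_B = (4.4 − 0.7)/100 = 0.037 mA.
I_C = β·I_B = 50×0.037 = 1.85 mA.
V_CE = V_CC − I_C·R_C = 14 − 1.85×3.3 = 7.89 V > V_CE(sat), so the active-region assumption holds.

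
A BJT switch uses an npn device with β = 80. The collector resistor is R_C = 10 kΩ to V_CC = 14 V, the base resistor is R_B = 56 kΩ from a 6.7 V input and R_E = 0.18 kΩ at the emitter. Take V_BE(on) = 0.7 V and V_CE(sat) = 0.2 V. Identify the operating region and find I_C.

Assume active: I_B = (6.7 − 0.7)/(56 + 81×0.18) = 0.085 mA, I_C = β·I_B = 6.8 mA.
Then V_CE = 14 − 6.8×10 − 6.89×0.18 = -55.2 V < 0.2 V — the active assumption fails.
Re-solve with V_CE = 0.2 V. KCL at the emitter: V_E/R_E = (V_BB−0.7−V_E)/R_B + (V_CC−0.2−V_E)/R_C, giving V_E = 0.262 V.
I_C = (V_CC − 0.2 − V_E)/R_C = (13.8 − 0.262)/10 = 1.35 mA.
Check: I_B = (6 − 0.262)/56 = 0.102 mA, and β·I_B = 8.2 mA > I_C, confirming saturation.

saturation; I_C ≈ 1.4 mA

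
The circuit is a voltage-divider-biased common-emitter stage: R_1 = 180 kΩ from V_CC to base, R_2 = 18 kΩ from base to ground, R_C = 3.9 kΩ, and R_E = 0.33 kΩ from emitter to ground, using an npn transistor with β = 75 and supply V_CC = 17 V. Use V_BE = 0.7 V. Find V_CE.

V_CE ≈ 11 V

Thevenize the base divider: V_Th = V_CC·R_2/(R_1+R_2) = 17×18/198 = 1.55 V, R_Th = R_1‖R_2 = 16.4 kΩ.
Base-emitter loop: V_Th = I_B·R_Th + V_BE + (β+1)I_B·R_E, so I_B = (1.55 − 0.7) / (16.4 + 76×0.33) = 0.0204 mA.
I_C = β·I_B = 75×0.0204 = 1.53 mA, and I_E = (β+1)I_B = 1.55 mA.
V_CE = V_CC − I_C·R_C − I_E·R_E = 17 − 1.53×3.9 − 1.55×0.33 = 10.5 V.
V_CE = 10.5 V > 0.2 V confirms active-region operation.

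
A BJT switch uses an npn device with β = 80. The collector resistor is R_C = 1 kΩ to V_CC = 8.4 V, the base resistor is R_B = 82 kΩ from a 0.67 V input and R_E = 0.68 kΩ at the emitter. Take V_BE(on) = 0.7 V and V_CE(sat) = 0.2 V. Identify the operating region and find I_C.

V_BB = 0.67 V ≤ V_BE(on) = 0.7 V, so the base-emitter junction is not forward biased.
The transistor is in cutoff: I_B = I_C = 0.

cutoff; I_C ≈ 0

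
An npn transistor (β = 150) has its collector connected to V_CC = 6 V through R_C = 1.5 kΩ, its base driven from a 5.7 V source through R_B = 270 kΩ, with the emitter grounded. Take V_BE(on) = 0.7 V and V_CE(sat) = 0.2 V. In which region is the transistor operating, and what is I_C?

active; I_C ≈ 2.8 mA

Assume active. Base-emitter loop: I_B = (V_BB − V_BE)/R_B = (5.7 − 0.7)/270 = 0.0185 mA.
I_C = β·I_B = 150×0.0185 = 2.78 mA.
V_CE = V_CC − I_C·R_C = 6 − 2.78×1.5 = 1.83 V > V_CE(sat), so the active-region assumption holds.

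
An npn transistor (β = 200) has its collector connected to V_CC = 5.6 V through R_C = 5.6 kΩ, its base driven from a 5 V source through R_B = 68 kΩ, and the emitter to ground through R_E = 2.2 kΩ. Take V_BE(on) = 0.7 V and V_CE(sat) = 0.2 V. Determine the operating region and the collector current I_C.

Assume active: I_B = (5 − 0.7)/(68 + 201×2.2) = 0.00843 mA, I_C = β·I_B = 1.69 mA.
Then V_CE = 5.6 − 1.69×5.6 − 1.69×2.2 = -7.57 V < 0.2 V — the active assumption fails.
Re-solve with V_CE = 0.2 V. KCL at the emitter: V_E/R_E = (V_BB−0.7−V_E)/R_B + (V_CC−0.2−V_E)/R_C, giving V_E = 1.59 V.
I_C = (V_CC − 0.2 − V_E)/R_C = (5.4 − 1.59)/5.6 = 0.681 mA.
Check: I_B = (4.3 − 1.59)/68 = 0.0399 mA, and β·I_B = 7.98 mA > I_C, confirming saturation.

saturation; I_C ≈ 0.68 mA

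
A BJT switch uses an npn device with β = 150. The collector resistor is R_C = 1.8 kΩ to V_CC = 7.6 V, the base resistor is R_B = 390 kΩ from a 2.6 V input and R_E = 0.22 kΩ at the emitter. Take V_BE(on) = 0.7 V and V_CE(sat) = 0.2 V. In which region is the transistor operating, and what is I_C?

active; I_C ≈ 0.67 mA

Assume active. Base-emitter loop: I_B = (V_BB − V_BE)/(R_B + (β+1)R_E) = (2.6 − 0.7)/(390 + 151×0.22) = 0.00449 mA.
I_C = β·I_B = 150×0.00449 = 0.673 mA.
V_CE = V_CC − I_C·R_C − I_E·R_E = 7.6 − 0.673×1.8 − 0.678×0.22 = 6.24 V > V_CE(sat), so the active-region assumption holds.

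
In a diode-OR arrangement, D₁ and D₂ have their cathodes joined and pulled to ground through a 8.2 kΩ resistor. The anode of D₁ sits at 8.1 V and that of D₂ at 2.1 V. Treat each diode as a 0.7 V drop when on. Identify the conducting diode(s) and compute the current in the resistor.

Assume both conduct. Then node N would need to be at both 8.1−0.7 = 7.4 V and 2.1−0.7 = 1.4 V, which is impossible.
Assume only D₁ conducts: V_N = 8.1 − 0.7 = 7.4 V, so I_R = 7.4/8.2 = 0.902 mA.
Check D₂: its anode-to-cathode voltage is 2.1 − 7.4 = -5.3 V < 0.7 V, so it is off. The assumption is consistent.

Only D₁ conducts; I_R ≈ 0.9 mA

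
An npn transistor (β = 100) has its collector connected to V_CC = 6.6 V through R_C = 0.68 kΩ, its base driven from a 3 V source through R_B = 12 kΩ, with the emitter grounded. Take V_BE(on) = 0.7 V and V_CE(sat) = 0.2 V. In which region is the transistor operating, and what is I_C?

Assume active: I_B = (3 − 0.7)/12 = 0.192 mA, giving I_C = β·I_B = 19.2 mA.
But then V_CE = 6.6 − 19.2×0.68 = -6.43 V < V_CE(sat) = 0.2 V — impossible in the active region.
So the transistor is saturated. With V_CE = 0.2 V, I_C = (V_CC − 0.2)/R_C = 6.4/0.68 = 9.41 mA.
Check: β·I_B = 19.2 mA > I_C = 9.41 mA, confirming saturation.

saturation; I_C ≈ 9.4 mA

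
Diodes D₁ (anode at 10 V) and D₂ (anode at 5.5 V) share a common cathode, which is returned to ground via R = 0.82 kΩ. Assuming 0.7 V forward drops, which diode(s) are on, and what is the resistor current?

Assume both conduct. Then node N would need to be at both 10−0.7 = 9.3 V and 5.5−0.7 = 4.8 V, which is impossible.
Assume only D₁ conducts: V_N = 10 − 0.7 = 9.3 V, so I_R = 9.3/0.82 = 11.3 mA.
Check D₂: its anode-to-cathode voltage is 5.5 − 9.3 = -3.8 V < 0.7 V, so it is off. The assumption is consistent.

Only D₁ conducts; I_R ≈ 11 mA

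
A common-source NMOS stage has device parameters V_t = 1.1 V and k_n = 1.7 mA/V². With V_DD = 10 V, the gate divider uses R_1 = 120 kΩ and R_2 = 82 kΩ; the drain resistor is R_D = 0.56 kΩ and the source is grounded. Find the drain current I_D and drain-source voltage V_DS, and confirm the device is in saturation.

V_G = V_DD·R_2/(R_1+R_2) = 10×82/202 = 4.06 V. With the source grounded, V_GS = V_G = 4.06 V.
Assume saturation: I_D = (k_n/2)(V_GS − V_t)² = (1.7/2)×(4.06 − 1.1)² = 0.85×2.96² = 7.44 mA.
V_DS = V_DD − I_D·R_D = 10 − 7.44×0.56 = 5.83 V.
Saturation requires V_DS ≥ V_GS − V_t = 2.96 V; 5.83 ≥ 2.96 ✓.

I_D ≈ 7.4 mA, V_DS ≈ 5.8 V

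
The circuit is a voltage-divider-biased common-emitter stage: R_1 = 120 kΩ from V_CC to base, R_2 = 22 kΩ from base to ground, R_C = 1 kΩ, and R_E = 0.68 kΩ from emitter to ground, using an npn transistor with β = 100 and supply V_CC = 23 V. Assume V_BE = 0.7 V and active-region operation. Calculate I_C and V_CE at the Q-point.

Thevenize the base divider: V_Th = V_CC·R_2/(R_1+R_2) = 23×22/142 = 3.56 V, R_Th = R_1‖R_2 = 18.6 kΩ.
Base-emitter loop: V_Th = I_B·R_Th + V_BE + (β+1)I_B·R_E, so I_B = (3.56 − 0.7) / (18.6 + 101×0.68) = 0.0328 mA.
I_C = β·I_B = 100×0.0328 = 3.28 mA, and I_E = (β+1)I_B = 3.31 mA.
V_CE = V_CC − I_C·R_C − I_E·R_E = 23 − 3.28×1 − 3.31×0.68 = 17.5 V.
V_CE = 17.5 V > 0.2 V confirms active-region operation.

I_C ≈ 3.3 mA, V_CE ≈ 17 V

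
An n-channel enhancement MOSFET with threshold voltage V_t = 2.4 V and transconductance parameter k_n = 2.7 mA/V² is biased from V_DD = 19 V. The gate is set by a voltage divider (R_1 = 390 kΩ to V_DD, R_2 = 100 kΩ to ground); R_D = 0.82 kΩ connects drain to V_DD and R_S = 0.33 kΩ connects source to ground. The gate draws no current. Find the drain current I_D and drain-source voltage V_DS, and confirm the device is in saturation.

V_G = V_DD·R_2/(R_1+R_2) = 19×100/490 = 3.88 V.
Assume saturation: I_D = (k_n/2)(V_GS − V_t)² with V_GS = V_G − I_D·R_S = 3.88 − 0.33·I_D.
Substituting gives 0.147·I_D² − 2.32·I_D + 2.95 = 0, with roots I_D = 1.4 or 14.4 mA.
The root I_D = 14.4 mA gives V_GS = -0.862 V ≤ V_t, so take I_D = 1.4 mA.
Then V_GS = 3.42 V and V_DS = V_DD − I_D(R_D+R_S) = 19 − 1.4×1.15 = 17.4 V.
Saturation requires V_DS ≥ V_GS − V_t = 1.02 V; 17.4 ≥ 1.02 ✓.

I_D ≈ 1.4 mA, V_DS ≈ 17 V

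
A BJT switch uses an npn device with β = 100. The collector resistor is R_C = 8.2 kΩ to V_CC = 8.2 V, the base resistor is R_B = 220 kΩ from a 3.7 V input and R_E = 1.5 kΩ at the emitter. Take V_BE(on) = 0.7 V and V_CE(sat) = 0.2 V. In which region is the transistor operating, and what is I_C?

active; I_C ≈ 0.81 mA

Assume active. Base-emitter loop: I_B = (V_BB − V_BE)/(R_B + (β+1)R_E) = (3.7 − 0.7)/(220 + 101×1.5) = 0.00808 mA.
I_C = β·I_B = 100×0.00808 = 0.808 mA.
V_CE = V_CC − I_C·R_C − I_E·R_E = 8.2 − 0.808×8.2 − 0.816×1.5 = 0.355 V > V_CE(sat), so the active-region assumption holds.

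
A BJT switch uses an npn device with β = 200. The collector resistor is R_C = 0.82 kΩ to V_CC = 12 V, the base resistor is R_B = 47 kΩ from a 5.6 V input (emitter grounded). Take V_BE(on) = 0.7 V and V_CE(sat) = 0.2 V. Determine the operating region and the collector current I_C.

Assume active: I_B = (5.6 − 0.7)/47 = 0.104 mA, giving I_C = β·I_B = 20.9 mA.
But then V_CE = 12 − 20.9×0.82 = -5.1 V < V_CE(sat) = 0.2 V — impossible in the active region.
So the transistor is saturated. With V_CE = 0.2 V, I_C = (V_CC − 0.2)/R_C = 11.8/0.82 = 14.4 mA.
Check: β·I_B = 20.9 mA > I_C = 14.4 mA, confirming saturation.

saturation; I_C ≈ 14 mA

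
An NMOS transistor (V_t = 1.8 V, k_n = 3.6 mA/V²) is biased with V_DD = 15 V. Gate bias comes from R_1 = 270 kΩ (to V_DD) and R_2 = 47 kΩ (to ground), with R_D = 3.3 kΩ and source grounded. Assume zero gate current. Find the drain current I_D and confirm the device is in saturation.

V_G = V_DD·R_2/(R_1+R_2) = 15×47/317 = 2.22 V. With the source grounded, V_GS = V_G = 2.22 V.
Assume saturation: I_D = (k_n/2)(V_GS − V_t)² = (3.6/2)×(2.22 − 1.8)² = 1.8×0.424² = 0.324 mA.
V_DS = V_DD − I_D·R_D = 15 − 0.324×3.3 = 13.9 V.
Saturation requires V_DS ≥ V_GS − V_t = 0.424 V; 13.9 ≥ 0.424 ✓.

I_D ≈ 0.32 mA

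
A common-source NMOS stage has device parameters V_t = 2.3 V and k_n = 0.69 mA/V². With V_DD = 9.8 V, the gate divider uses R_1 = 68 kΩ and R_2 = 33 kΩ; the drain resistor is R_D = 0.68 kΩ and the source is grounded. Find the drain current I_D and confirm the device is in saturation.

I_D ≈ 0.28 mA

V_G = V_DD·R_2/(R_1+R_2) = 9.8×33/101 = 3.2 V. With the source grounded, V_GS = V_G = 3.2 V.
Assume saturation: I_D = (k_n/2)(V_GS − V_t)² = (0.69/2)×(3.2 − 2.3)² = 0.345×0.902² = 0.281 mA.
V_DS = V_DD − I_D·R_D = 9.8 − 0.281×0.68 = 9.61 V.
Saturation requires V_DS ≥ V_GS − V_t = 0.902 V; 9.61 ≥ 0.902 ✓.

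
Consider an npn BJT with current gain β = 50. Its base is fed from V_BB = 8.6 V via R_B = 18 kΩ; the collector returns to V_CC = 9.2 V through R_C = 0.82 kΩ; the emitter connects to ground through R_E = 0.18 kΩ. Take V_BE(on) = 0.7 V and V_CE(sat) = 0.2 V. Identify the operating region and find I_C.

saturation; I_C ≈ 8.9 mA

Assume active: I_B = (8.6 − 0.7)/(18 + 51×0.18) = 0.291 mA, I_C = β·I_B = 14.5 mA.
Then V_CE = 9.2 − 14.5×0.82 − 14.8×0.18 = -5.39 V < 0.2 V — the active assumption fails.
Re-solve with V_CE = 0.2 V. KCL at the emitter: V_E/R_E = (V_BB−0.7−V_E)/R_B + (V_CC−0.2−V_E)/R_C, giving V_E = 1.67 V.
I_C = (V_CC − 0.2 − V_E)/R_C = (9 − 1.67)/0.82 = 8.94 mA.
Check: I_B = (7.9 − 1.67)/18 = 0.346 mA, and β·I_B = 17.3 mA > I_C, confirming saturation.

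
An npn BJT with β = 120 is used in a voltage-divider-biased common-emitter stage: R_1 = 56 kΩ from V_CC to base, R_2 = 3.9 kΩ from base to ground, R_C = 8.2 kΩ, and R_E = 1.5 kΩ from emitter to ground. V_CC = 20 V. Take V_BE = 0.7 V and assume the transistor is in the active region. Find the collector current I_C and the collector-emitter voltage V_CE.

Thevenize the base divider: V_Th = V_CC·R_2/(R_1+R_2) = 20×3.9/59.9 = 1.3 V, R_Th = R_1‖R_2 = 3.65 kΩ.
Base-emitter loop: V_Th = I_B·R_Th + V_BE + (β+1)I_B·R_E, so I_B = (1.3 − 0.7) / (3.65 + 121×1.5) = 0.00325 mA.
I_C = β·I_B = 120×0.00325 = 0.39 mA, and I_E = (β+1)I_B = 0.394 mA.
V_CE = V_CC − I_C·R_C − I_E·R_E = 20 − 0.39×8.2 − 0.394×1.5 = 16.2 V.
V_CE = 16.2 V > 0.2 V confirms active-region operation.

I_C ≈ 0.39 mA, V_CE ≈ 16 V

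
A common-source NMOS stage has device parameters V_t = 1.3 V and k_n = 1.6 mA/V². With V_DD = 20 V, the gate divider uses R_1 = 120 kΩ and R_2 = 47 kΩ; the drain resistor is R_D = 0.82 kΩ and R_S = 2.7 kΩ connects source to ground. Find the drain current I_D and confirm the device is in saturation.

V_G = V_DD·R_2/(R_1+R_2) = 20×47/167 = 5.63 V.
Assume saturation: I_D = (k_n/2)(V_GS − V_t)² with V_GS = V_G − I_D·R_S = 5.63 − 2.7·I_D.
Substituting gives 5.83·I_D² − 19.7·I_D + 15 = 0, with roots I_D = 1.16 or 2.22 mA.
The root I_D = 2.22 mA gives V_GS = -0.366 V ≤ V_t, so take I_D = 1.16 mA.
Then V_GS = 2.5 V and V_DS = V_DD − I_D(R_D+R_S) = 20 − 1.16×3.52 = 15.9 V.
Saturation requires V_DS ≥ V_GS − V_t = 1.2 V; 15.9 ≥ 1.2 ✓.

I_D ≈ 1.2 mA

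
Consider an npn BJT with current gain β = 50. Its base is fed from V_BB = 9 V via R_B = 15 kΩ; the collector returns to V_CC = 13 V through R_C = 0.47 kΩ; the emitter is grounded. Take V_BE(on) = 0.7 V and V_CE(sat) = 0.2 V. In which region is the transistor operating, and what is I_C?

saturation; I_C ≈ 27 mA

Assume active: I_B = (9 − 0.7)/15 = 0.553 mA, giving I_C = β·I_B = 27.7 mA.
But then V_CE = 13 − 27.7×0.47 = -0.00333 V < V_CE(sat) = 0.2 V — impossible in the active region.
So the transistor is saturated. With V_CE = 0.2 V, I_C = (V_CC − 0.2)/R_C = 12.8/0.47 = 27.2 mA.
Check: β·I_B = 27.7 mA > I_C = 27.2 mA, confirming saturation.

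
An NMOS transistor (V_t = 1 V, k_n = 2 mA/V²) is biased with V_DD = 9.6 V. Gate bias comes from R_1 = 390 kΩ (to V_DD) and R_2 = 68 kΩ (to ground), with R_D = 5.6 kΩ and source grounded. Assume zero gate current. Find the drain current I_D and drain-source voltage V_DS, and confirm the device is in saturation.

I_D ≈ 0.18 mA, V_DS ≈ 8.6 V

V_G = V_DD·R_2/(R_1+R_2) = 9.6×68/458 = 1.43 V. With the source grounded, V_GS = V_G = 1.43 V.
Assume saturation: I_D = (k_n/2)(V_GS − V_t)² = (2/2)×(1.43 − 1)² = 1×0.425² = 0.181 mA.
V_DS = V_DD − I_D·R_D = 9.6 − 0.181×5.6 = 8.59 V.
Saturation requires V_DS ≥ V_GS − V_t = 0.425 V; 8.59 ≥ 0.425 ✓.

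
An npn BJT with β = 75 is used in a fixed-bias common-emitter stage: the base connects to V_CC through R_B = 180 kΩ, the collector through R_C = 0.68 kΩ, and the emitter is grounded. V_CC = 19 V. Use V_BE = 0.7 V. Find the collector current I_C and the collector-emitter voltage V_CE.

Base loop: V_CC = I_B·R_B + V_BE, so I_B = (19 − 0.7)/180 kΩ = 0.102 mA.
In the active region I_C = β·I_B = 75 × 0.102 = 7.62 mA.
Collector loop: V_CE = V_CC − I_C·R_C = 19 − 7.62×0.68 = 13.8 V.
Since V_CE = 13.8 V > V_CE(sat) ≈ 0.2 V, the transistor is in the active region as assumed.

I_C ≈ 7.6 mA, V_CE ≈ 14 V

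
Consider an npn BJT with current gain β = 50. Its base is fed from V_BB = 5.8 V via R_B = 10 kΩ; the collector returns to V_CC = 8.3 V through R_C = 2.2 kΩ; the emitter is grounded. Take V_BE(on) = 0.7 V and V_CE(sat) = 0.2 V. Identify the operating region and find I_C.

saturation; I_C ≈ 3.7 mA

Assume active: I_B = (5.8 − 0.7)/10 = 0.51 mA, giving I_C = β·I_B = 25.5 mA.
But then V_CE = 8.3 − 25.5×2.2 = -47.8 V < V_CE(sat) = 0.2 V — impossible in the active region.
So the transistor is saturated. With V_CE = 0.2 V, I_C = (V_CC − 0.2)/R_C = 8.1/2.2 = 3.68 mA.
Check: β·I_B = 25.5 mA > I_C = 3.68 mA, confirming saturation.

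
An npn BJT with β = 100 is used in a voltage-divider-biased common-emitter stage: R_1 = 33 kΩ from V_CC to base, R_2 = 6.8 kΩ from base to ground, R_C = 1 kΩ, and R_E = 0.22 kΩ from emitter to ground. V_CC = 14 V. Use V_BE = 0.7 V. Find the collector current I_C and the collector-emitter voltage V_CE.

Thevenize the base divider: V_Th = V_CC·R_2/(R_1+R_2) = 14×6.8/39.8 = 2.39 V, R_Th = R_1‖R_2 = 5.64 kΩ.
Base-emitter loop: V_Th = I_B·R_Th + V_BE + (β+1)I_B·R_E, so I_B = (2.39 − 0.7) / (5.64 + 101×0.22) = 0.0607 mA.
I_C = β·I_B = 100×0.0607 = 6.07 mA, and I_E = (β+1)I_B = 6.13 mA.
V_CE = V_CC − I_C·R_C − I_E·R_E = 14 − 6.07×1 − 6.13×0.22 = 6.58 V.
V_CE = 6.58 V > 0.2 V confirms active-region operation.

I_C ≈ 6.1 mA, V_CE ≈ 6.6 V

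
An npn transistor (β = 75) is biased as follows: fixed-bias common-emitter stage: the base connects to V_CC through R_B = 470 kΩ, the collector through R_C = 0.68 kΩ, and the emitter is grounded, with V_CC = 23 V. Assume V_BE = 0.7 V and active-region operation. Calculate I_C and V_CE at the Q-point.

Base loop: V_CC = I_B·R_B + V_BE, so I_B = (23 − 0.7)/470 kΩ = 0.0474 mA.
In the active region I_C = β·I_B = 75 × 0.0474 = 3.56 mA.
Collector loop: V_CE = V_CC − I_C·R_C = 23 − 3.56×0.68 = 20.6 V.
Since V_CE = 20.6 V > V_CE(sat) ≈ 0.2 V, the transistor is in the active region as assumed.

I_C ≈ 3.6 mA, V_CE ≈ 21 V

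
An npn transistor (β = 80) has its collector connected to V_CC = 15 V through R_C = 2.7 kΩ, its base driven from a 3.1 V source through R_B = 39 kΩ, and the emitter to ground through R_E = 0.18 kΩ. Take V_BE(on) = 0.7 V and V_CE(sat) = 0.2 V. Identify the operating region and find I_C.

Assume active. Base-emitter loop: I_B = (V_BB − V_BE)/(R_B + (β+1)R_E) = (3.1 − 0.7)/(39 + 81×0.18) = 0.0448 mA.
I_C = β·I_B = 80×0.0448 = 3.58 mA.
V_CE = V_CC − I_C·R_C − I_E·R_E = 15 − 3.58×2.7 − 3.63×0.18 = 4.67 V > V_CE(sat), so the active-region assumption holds.

active; I_C ≈ 3.6 mA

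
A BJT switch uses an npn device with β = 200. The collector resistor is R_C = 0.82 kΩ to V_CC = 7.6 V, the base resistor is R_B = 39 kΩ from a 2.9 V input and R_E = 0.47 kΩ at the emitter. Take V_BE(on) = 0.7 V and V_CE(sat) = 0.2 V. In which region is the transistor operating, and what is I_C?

Assume active. Base-emitter loop: I_B = (V_BB − V_BE)/(R_B + (β+1)R_E) = (2.9 − 0.7)/(39 + 201×0.47) = 0.0165 mA.
I_C = β·I_B = 200×0.0165 = 3.3 mA.
V_CE = V_CC − I_C·R_C − I_E·R_E = 7.6 − 3.3×0.82 − 3.31×0.47 = 3.34 V > V_CE(sat), so the active-region assumption holds.

active; I_C ≈ 3.3 mA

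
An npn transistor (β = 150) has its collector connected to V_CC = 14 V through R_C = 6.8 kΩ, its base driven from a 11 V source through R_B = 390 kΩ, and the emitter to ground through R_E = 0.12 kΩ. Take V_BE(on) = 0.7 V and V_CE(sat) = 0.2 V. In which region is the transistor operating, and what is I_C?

Assume active: I_B = (11 − 0.7)/(390 + 151×0.12) = 0.0252 mA, I_C = β·I_B = 3.79 mA.
Then V_CE = 14 − 3.79×6.8 − 3.81×0.12 = -12.2 V < 0.2 V — the active assumption fails.
Re-solve with V_CE = 0.2 V. KCL at the emitter: V_E/R_E = (V_BB−0.7−V_E)/R_B + (V_CC−0.2−V_E)/R_C, giving V_E = 0.242 V.
I_C = (V_CC − 0.2 − V_E)/R_C = (13.8 − 0.242)/6.8 = 1.99 mA.
Check: I_B = (10.3 − 0.242)/390 = 0.0258 mA, and β·I_B = 3.87 mA > I_C, confirming saturation.

saturation; I_C ≈ 2 mA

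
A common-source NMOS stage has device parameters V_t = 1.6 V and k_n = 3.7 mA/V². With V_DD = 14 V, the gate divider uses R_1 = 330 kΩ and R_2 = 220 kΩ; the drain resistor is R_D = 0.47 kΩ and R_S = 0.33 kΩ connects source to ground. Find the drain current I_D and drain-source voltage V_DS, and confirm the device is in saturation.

I_D ≈ 6.5 mA, V_DS ≈ 8.8 V

V_G = V_DD·R_2/(R_1+R_2) = 14×220/550 = 5.6 V.
Assume saturation: I_D = (k_n/2)(V_GS − V_t)² with V_GS = V_G − I_D·R_S = 5.6 − 0.33·I_D.
Substituting gives 0.201·I_D² − 5.88·I_D + 29.6 = 0, with roots I_D = 6.46 or 22.7 mA.
The root I_D = 22.7 mA gives V_GS = -1.91 V ≤ V_t, so take I_D = 6.46 mA.
Then V_GS = 3.47 V and V_DS = V_DD − I_D(R_D+R_S) = 14 − 6.46×0.8 = 8.83 V.
Saturation requires V_DS ≥ V_GS − V_t = 1.87 V; 8.83 ≥ 1.87 ✓.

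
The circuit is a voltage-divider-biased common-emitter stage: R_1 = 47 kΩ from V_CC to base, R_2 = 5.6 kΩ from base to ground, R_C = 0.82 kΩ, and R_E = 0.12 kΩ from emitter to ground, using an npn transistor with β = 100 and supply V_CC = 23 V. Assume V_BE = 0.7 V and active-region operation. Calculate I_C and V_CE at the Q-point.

Thevenize the base divider: V_Th = V_CC·R_2/(R_1+R_2) = 23×5.6/52.6 = 2.45 V, R_Th = R_1‖R_2 = 5 kΩ.
Base-emitter loop: V_Th = I_B·R_Th + V_BE + (β+1)I_B·R_E, so I_B = (2.45 − 0.7) / (5 + 101×0.12) = 0.102 mA.
I_C = β·I_B = 100×0.102 = 10.2 mA, and I_E = (β+1)I_B = 10.3 mA.
V_CE = V_CC − I_C·R_C − I_E·R_E = 23 − 10.2×0.82 − 10.3×0.12 = 13.4 V.
V_CE = 13.4 V > 0.2 V confirms active-region operation.

I_C ≈ 10 mA, V_CE ≈ 13 V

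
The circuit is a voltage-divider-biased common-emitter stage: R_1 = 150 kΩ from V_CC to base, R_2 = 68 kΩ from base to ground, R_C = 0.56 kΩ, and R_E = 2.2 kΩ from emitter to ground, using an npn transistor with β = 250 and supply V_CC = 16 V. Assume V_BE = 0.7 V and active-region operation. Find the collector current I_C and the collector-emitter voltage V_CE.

I_C ≈ 1.8 mA, V_CE ≈ 11 V

Thevenize the base divider: V_Th = V_CC·R_2/(R_1+R_2) = 16×68/218 = 4.99 V, R_Th = R_1‖R_2 = 46.8 kΩ.
Base-emitter loop: V_Th = I_B·R_Th + V_BE + (β+1)I_B·R_E, so I_B = (4.99 − 0.7) / (46.8 + 251×2.2) = 0.00716 mA.
I_C = β·I_B = 250×0.00716 = 1.79 mA, and I_E = (β+1)I_B = 1.8 mA.
V_CE = V_CC − I_C·R_C − I_E·R_E = 16 − 1.79×0.56 − 1.8×2.2 = 11 V.
V_CE = 11 V > 0.2 V confirms active-region operation.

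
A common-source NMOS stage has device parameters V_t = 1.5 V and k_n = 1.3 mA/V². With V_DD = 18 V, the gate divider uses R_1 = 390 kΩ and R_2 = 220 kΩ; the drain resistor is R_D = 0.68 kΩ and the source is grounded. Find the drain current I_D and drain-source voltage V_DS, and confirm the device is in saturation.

I_D ≈ 16 mA, V_DS ≈ 7 V

V_G = V_DD·R_2/(R_1+R_2) = 18×220/610 = 6.49 V. With the source grounded, V_GS = V_G = 6.49 V.
Assume saturation: I_D = (k_n/2)(V_GS − V_t)² = (1.3/2)×(6.49 − 1.5)² = 0.65×4.99² = 16.2 mA.
V_DS = V_DD − I_D·R_D = 18 − 16.2×0.68 = 6.99 V.
Saturation requires V_DS ≥ V_GS − V_t = 4.99 V; 6.99 ≥ 4.99 ✓.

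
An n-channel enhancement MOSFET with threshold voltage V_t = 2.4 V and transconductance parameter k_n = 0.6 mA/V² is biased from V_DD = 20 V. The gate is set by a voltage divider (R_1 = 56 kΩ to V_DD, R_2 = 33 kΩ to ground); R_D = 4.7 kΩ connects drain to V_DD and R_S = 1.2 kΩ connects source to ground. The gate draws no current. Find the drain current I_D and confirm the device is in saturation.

I_D ≈ 2 mA

V_G = V_DD·R_2/(R_1+R_2) = 20×33/89 = 7.42 V.
Assume saturation: I_D = (k_n/2)(V_GS − V_t)² with V_GS = V_G − I_D·R_S = 7.42 − 1.2·I_D.
Substituting gives 0.432·I_D² − 4.61·I_D + 7.55 = 0, with roots I_D = 2.02 or 8.66 mA.
The root I_D = 8.66 mA gives V_GS = -2.97 V ≤ V_t, so take I_D = 2.02 mA.
Then V_GS = 4.99 V and V_DS = V_DD − I_D(R_D+R_S) = 20 − 2.02×5.9 = 8.09 V.
Saturation requires V_DS ≥ V_GS − V_t = 2.59 V; 8.09 ≥ 2.59 ✓.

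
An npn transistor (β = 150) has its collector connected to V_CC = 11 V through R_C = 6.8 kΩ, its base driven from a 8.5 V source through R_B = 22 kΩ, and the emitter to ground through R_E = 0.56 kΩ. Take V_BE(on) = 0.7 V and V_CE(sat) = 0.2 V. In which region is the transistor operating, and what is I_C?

Assume active: I_B = (8.5 − 0.7)/(22 + 151×0.56) = 0.0732 mA, I_C = β·I_B = 11 mA.
Then V_CE = 11 − 11×6.8 − 11.1×0.56 = -69.9 V < 0.2 V — the active assumption fails.
Re-solve with V_CE = 0.2 V. KCL at the emitter: V_E/R_E = (V_BB−0.7−V_E)/R_B + (V_CC−0.2−V_E)/R_C, giving V_E = 0.982 V.
I_C = (V_CC − 0.2 − V_E)/R_C = (10.8 − 0.982)/6.8 = 1.44 mA.
Check: I_B = (7.8 − 0.982)/22 = 0.31 mA, and β·I_B = 46.5 mA > I_C, confirming saturation.

saturation; I_C ≈ 1.4 mA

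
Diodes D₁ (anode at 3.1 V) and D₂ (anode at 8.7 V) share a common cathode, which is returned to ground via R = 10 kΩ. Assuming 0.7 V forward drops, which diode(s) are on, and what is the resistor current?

Assume both conduct. Then node N would need to be at both 3.1−0.7 = 2.4 V and 8.7−0.7 = 8 V, which is impossible.
Assume only D₂ conducts: V_N = 8.7 − 0.7 = 8 V, so I_R = 8/10 = 0.8 mA.
Check D₁: its anode-to-cathode voltage is 3.1 − 8 = -4.9 V < 0.7 V, so it is off. The assumption is consistent.

Only D₂ conducts; I_R ≈ 0.8 mA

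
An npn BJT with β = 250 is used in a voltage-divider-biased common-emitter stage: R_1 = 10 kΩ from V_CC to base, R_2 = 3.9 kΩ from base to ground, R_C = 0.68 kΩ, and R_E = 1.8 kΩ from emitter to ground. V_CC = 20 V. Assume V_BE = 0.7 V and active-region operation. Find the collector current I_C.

Thevenize the base divider: V_Th = V_CC·R_2/(R_1+R_2) = 20×3.9/13.9 = 5.61 V, R_Th = R_1‖R_2 = 2.81 kΩ.
Base-emitter loop: V_Th = I_B·R_Th + V_BE + (β+1)I_B·R_E, so I_B = (5.61 − 0.7) / (2.81 + 251×1.8) = 0.0108 mA.
I_C = β·I_B = 250×0.0108 = 2.7 mA, and I_E = (β+1)I_B = 2.71 mA.
V_CE = V_CC − I_C·R_C − I_E·R_E = 20 − 2.7×0.68 − 2.71×1.8 = 13.3 V.
V_CE = 13.3 V > 0.2 V confirms active-region operation.

I_C ≈ 2.7 mA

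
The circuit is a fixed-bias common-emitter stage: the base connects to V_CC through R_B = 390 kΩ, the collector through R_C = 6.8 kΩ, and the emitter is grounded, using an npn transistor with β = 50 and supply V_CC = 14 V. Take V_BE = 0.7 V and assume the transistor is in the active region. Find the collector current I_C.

I_C ≈ 1.7 mA

Base loop: V_CC = I_B·R_B + V_BE, so I_B = (14 − 0.7)/390 kΩ = 0.0341 mA.
In the active region I_C = β·I_B = 50 × 0.0341 = 1.71 mA.
Collector loop: V_CE = V_CC − I_C·R_C = 14 − 1.71×6.8 = 2.41 V.
Since V_CE = 2.41 V > V_CE(sat) ≈ 0.2 V, the transistor is in the active region as assumed.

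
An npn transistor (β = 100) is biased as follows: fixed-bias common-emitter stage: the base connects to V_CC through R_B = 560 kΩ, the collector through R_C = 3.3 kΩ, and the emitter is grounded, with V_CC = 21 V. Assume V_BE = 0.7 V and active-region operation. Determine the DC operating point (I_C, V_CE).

Base loop: V_CC = I_B·R_B + V_BE, so I_B = (21 − 0.7)/560 kΩ = 0.0363 mA.
In the active region I_C = β·I_B = 100 × 0.0363 = 3.63 mA.
Collector loop: V_CE = V_CC − I_C·R_C = 21 − 3.63×3.3 = 9.04 V.
Since V_CE = 9.04 V > V_CE(sat) ≈ 0.2 V, the transistor is in the active region as assumed.

I_C ≈ 3.6 mA, V_CE ≈ 9 V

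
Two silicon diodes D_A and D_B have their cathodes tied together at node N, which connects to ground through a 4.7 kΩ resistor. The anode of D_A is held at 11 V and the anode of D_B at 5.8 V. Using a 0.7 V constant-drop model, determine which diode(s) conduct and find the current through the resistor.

Assume both conduct. Then node N would need to be at both 11−0.7 = 10.3 V and 5.8−0.7 = 5.1 V, which is impossible.
Assume only D_A conducts: V_N = 11 − 0.7 = 10.3 V, so I_R = 10.3/4.7 = 2.19 mA.
Check D_B: its anode-to-cathode voltage is 5.8 − 10.3 = -4.5 V < 0.7 V, so it is off. The assumption is consistent.

Only D_A conducts; I_R ≈ 2.2 mA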